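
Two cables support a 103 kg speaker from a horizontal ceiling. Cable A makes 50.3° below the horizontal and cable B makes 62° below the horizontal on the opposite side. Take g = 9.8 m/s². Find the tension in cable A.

Weight W = 103 × 9.8 = 1009 N acts straight down.
Horizontal: T_A cos 50.3° = T_B cos 62°  →  T_B = 1.361 T_A.
Vertical: T_A sin 50.3° + T_B sin 62° = 1009.
Substituting the horizontal relation into the vertical equation gives 1.971 T_A = 1009, so T_A = 512.2 N.

T_A ≈ 512 N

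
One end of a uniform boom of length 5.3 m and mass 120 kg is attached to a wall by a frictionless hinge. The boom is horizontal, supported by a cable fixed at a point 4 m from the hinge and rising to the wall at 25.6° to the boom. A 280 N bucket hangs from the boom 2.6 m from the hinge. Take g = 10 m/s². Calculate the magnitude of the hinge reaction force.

Take torques about the hinge: T sin 25.6° · 4 = 120×10×2.65 + 280×2.6 = 3908 N·m.
So T = 3908 / (0.4321 × 4) = 2261.1 N.
ΣF_x = 0: H_x = T cos 25.6° = 2039.2 N.
ΣF_y = 0: H_y = (120×10 + 280) − T sin 25.6° = 1480 − 977 = 503 N.
|H| = √(H_x² + H_y²) = √((2039.2)² + (503)²) = 2100.3 N.

|H| ≈ 2100 N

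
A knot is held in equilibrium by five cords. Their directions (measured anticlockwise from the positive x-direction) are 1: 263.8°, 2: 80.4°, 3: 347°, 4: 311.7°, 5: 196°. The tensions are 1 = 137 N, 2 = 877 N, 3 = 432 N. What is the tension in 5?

Resolve: ΣF_x = 137 cos 263.8° + 877 cos 80.4° + 432 cos 347° + T_4 cos 311.7° + T_5 cos 196° = 0.
        ΣF_y = 137 sin 263.8° + 877 sin 80.4° + 432 sin 347° + T_4 sin 311.7° + T_5 sin 196° = 0.
The known terms sum to (552.4, 631.3) N, so 0.6652 T_4 − 0.9613 T_5 = -552.4 and -0.7466 T_4 − 0.2756 T_5 = -631.3.
Solving simultaneously: T_4 = 504.5 N, T_5 = 923.8 N.

T_5 ≈ 924 N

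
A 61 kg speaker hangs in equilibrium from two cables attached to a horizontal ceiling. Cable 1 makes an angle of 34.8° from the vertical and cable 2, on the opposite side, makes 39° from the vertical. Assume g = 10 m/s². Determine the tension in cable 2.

Angles from the horizontal: cable 1 is 90° − 34.8° = 55.2°, cable 2 is 90° − 39° = 51°.
Weight W = 61 × 10 = 610 N acts straight down.
Horizontal: T_1 cos 55.2° = T_2 cos 51°  →  T_1 = 1.103 T_2.
Vertical: T_1 sin 55.2° + T_2 sin 51° = 610.
Substituting the horizontal relation into the vertical equation gives 1.683 T_2 = 610, so T_2 = 362.5 N.

T_2 ≈ 363 N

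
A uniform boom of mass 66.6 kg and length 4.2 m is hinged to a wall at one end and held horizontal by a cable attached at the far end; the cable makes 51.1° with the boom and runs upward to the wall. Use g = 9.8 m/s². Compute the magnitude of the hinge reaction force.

Take torques about the hinge: T sin 51.1° · 4.2 = 66.6×9.8×2.1 = 1370.6 N·m.
So T = 1370.6 / (0.7782 × 4.2) = 419.33 N.
ΣF_x = 0: H_x = T cos 51.1° = 263.32 N.
ΣF_y = 0: H_y = (66.6×9.8) − T sin 51.1° = 652.68 − 326.34 = 326.34 N.
|H| = √(H_x² + H_y²) = √((263.32)² + (326.34)²) = 419.33 N.

|H| ≈ 419 N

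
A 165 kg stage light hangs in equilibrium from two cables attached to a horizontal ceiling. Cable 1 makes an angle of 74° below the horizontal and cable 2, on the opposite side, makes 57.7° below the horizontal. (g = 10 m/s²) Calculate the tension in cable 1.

Weight W = 165 × 10 = 1650 N acts straight down.
Horizontal: T_1 cos 74° = T_2 cos 57.7°  →  T_2 = 0.5158 T_1.
Vertical: T_1 sin 74° + T_2 sin 57.7° = 1650.
Substituting the horizontal relation into the vertical equation gives 1.397 T_1 = 1650, so T_1 = 1181 N.

T_1 ≈ 1180 N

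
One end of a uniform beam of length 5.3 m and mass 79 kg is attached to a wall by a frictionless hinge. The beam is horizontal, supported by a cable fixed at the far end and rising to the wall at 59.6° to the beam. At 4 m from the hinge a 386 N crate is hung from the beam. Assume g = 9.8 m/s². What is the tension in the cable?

Take torques about the hinge: T sin 59.6° · 5.3 = 79×9.8×2.65 + 386×4 = 3595.6 N·m.
So T = 3595.6 / (0.8625 × 5.3) = 786.56 N.

T ≈ 787 N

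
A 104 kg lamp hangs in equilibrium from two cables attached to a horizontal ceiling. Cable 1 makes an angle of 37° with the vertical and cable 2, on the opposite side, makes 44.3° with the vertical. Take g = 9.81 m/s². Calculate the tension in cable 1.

Angles from the horizontal: cable 1 is 90° − 37° = 53°, cable 2 is 90° − 44.3° = 45.7°.
Weight W = 104 × 9.81 = 1020 N acts straight down.
Horizontal: T_1 cos 53° = T_2 cos 45.7°  →  T_2 = 0.8617 T_1.
Vertical: T_1 sin 53° + T_2 sin 45.7° = 1020.
Substituting the horizontal relation into the vertical equation gives 1.415 T_1 = 1020, so T_1 = 720.8 N.

T_1 ≈ 721 N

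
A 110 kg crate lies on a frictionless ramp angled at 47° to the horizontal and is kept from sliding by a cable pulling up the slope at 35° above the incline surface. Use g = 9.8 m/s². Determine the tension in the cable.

Take axes along and perpendicular to the incline. Weight components: W sin 47° = 788.4 N down-slope, W cos 47° = 735.2 N into the surface.
Along incline: T cos 35° = W sin 47° → T = 962.5 N.
Perpendicular: N = W cos 47° − T sin 35° = 183.2 N.

T ≈ 962 N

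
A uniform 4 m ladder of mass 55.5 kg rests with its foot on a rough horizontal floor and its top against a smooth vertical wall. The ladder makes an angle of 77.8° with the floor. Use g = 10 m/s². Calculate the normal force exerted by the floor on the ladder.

N_floor ≈ 555 N

ΣF_y = 0: N_floor = 55.5×10 = 555 N.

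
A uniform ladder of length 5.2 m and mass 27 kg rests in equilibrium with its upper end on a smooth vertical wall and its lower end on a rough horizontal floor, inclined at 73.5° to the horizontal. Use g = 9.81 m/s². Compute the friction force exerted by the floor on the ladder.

f ≈ 39.2 N

Torques about the foot: N_wall · 5.2 sin 73.5° = 27×9.81×2.6 cos 73.5° → N_wall = 39.229 N.
ΣF_x = 0: f_floor = N_wall = 39.229 N.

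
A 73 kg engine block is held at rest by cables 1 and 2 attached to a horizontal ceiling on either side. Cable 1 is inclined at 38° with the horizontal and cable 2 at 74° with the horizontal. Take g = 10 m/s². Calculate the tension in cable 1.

Weight W = 73 × 10 = 730 N acts straight down.
Horizontal: T_1 cos 38° = T_2 cos 74°  →  T_2 = 2.859 T_1.
Vertical: T_1 sin 38° + T_2 sin 74° = 730.
Substituting the horizontal relation into the vertical equation gives 3.364 T_1 = 730, so T_1 = 217 N.

T_1 ≈ 217 N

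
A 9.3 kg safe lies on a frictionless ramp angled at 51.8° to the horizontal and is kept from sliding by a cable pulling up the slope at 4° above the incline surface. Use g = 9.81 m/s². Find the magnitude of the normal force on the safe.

Take axes along and perpendicular to the incline. Weight components: W sin 51.8° = 71.7 N down-slope, W cos 51.8° = 56.42 N into the surface.
Along incline: T cos 4° = W sin 51.8° → T = 71.87 N.
Perpendicular: N = W cos 51.8° − T sin 4° = 51.41 N.

N ≈ 51.4 N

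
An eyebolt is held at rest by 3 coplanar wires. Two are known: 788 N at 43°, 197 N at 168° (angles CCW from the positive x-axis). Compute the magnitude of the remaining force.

F ≈ 694 N

Sum the known components: ΣF_x = 383.6 N, ΣF_y = 578.4 N.
For equilibrium the remaining force must supply (−ΣF_x, −ΣF_y) = (-383.6, -578.4) N.
Magnitude = √((-383.6)² + (-578.4)²) = 694 N; direction = atan2(-578.4, -383.6) = 236.4°.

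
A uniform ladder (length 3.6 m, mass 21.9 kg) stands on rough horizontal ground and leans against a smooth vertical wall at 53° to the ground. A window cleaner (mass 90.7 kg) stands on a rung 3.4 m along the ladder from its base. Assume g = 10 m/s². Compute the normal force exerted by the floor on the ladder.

N_floor ≈ 1130 N

ΣF_y = 0: N_floor = 21.9×10 + 90.7×10 = 1126 N.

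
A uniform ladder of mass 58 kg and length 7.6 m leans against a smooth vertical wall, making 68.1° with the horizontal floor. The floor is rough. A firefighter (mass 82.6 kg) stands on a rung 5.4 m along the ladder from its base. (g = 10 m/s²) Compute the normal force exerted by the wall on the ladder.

N_wall ≈ 353 N

Torques about the foot: N_wall · 7.6 sin 68.1° = 58×10×3.8 cos 68.1° + 82.6×10×5.4 cos 68.1° → N_wall = 352.51 N.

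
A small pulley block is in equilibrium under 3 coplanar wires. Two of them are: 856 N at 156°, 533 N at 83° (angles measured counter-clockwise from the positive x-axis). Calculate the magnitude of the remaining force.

Sum the known components: ΣF_x = -717 N, ΣF_y = 877.2 N.
For equilibrium the remaining force must supply (−ΣF_x, −ΣF_y) = (717, -877.2) N.
Magnitude = √((717)² + (-877.2)²) = 1133 N; direction = atan2(-877.2, 717) = 309.3°.

F ≈ 1130 N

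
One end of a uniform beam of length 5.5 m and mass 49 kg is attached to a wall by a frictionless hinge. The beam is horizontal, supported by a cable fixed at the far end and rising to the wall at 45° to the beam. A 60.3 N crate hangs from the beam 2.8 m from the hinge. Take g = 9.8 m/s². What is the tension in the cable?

Take torques about the hinge: T sin 45° · 5.5 = 49×9.8×2.75 + 60.3×2.8 = 1489.4 N·m.
So T = 1489.4 / (0.7071 × 5.5) = 382.97 N.

T ≈ 383 N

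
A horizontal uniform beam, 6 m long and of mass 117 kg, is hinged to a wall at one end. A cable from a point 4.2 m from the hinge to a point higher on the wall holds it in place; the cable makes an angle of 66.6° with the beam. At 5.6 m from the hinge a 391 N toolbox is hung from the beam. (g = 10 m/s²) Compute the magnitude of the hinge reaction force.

Take torques about the hinge: T sin 66.6° · 4.2 = 117×10×3 + 391×5.6 = 5699.6 N·m.
So T = 5699.6 / (0.9178 × 4.2) = 1478.7 N.
ΣF_x = 0: H_x = T cos 66.6° = 587.25 N.
ΣF_y = 0: H_y = (117×10 + 391) − T sin 66.6° = 1561 − 1357 = 203.95 N.
|H| = √(H_x² + H_y²) = √((587.25)² + (203.95)²) = 621.66 N.

|H| ≈ 622 N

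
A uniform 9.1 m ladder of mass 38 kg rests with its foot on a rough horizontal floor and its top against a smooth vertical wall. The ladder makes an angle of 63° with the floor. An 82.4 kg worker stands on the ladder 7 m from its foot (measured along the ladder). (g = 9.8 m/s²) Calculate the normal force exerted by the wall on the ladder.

N_wall ≈ 411 N

Torques about the foot: N_wall · 9.1 sin 63° = 38×9.8×4.55 cos 63° + 82.4×9.8×7 cos 63° → N_wall = 411.38 N.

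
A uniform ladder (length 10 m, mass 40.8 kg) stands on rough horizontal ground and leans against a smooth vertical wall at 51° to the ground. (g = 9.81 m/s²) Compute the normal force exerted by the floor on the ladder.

N_floor ≈ 400 N

ΣF_y = 0: N_floor = 40.8×9.81 = 400.25 N.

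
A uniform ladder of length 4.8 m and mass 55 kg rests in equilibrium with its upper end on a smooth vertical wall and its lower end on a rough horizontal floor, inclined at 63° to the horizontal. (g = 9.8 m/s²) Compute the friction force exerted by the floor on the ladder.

f ≈ 137 N

Torques about the foot: N_wall · 4.8 sin 63° = 55×9.8×2.4 cos 63° → N_wall = 137.32 N.
ΣF_x = 0: f_floor = N_wall = 137.32 N.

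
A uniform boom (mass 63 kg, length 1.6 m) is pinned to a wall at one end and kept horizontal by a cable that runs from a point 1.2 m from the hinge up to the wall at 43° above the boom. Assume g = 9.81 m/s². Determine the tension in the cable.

Take torques about the hinge: T sin 43° · 1.2 = 63×9.81×0.8 = 494.42 N·m.
So T = 494.42 / (0.6820 × 1.2) = 604.14 N.

T ≈ 604 N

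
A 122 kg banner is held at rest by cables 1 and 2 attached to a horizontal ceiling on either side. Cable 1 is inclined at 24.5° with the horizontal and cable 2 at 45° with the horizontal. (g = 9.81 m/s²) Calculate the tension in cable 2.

T_2 ≈ 1160 N

Weight W = 122 × 9.81 = 1197 N acts straight down.
Horizontal: T_1 cos 24.5° = T_2 cos 45°  →  T_1 = 0.7771 T_2.
Vertical: T_1 sin 24.5° + T_2 sin 45° = 1197.
Substituting the horizontal relation into the vertical equation gives 1.029 T_2 = 1197, so T_2 = 1163 N.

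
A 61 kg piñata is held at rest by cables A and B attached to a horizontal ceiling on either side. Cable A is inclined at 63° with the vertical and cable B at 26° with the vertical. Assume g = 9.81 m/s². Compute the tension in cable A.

Angles from the horizontal: cable A is 90° − 63° = 27°, cable B is 90° − 26° = 64°.
Weight W = 61 × 9.81 = 598.4 N acts straight down.
Horizontal: T_A cos 27° = T_B cos 64°  →  T_B = 2.033 T_A.
Vertical: T_A sin 27° + T_B sin 64° = 598.4.
Substituting the horizontal relation into the vertical equation gives 2.281 T_A = 598.4, so T_A = 262.4 N.

T_A ≈ 262 N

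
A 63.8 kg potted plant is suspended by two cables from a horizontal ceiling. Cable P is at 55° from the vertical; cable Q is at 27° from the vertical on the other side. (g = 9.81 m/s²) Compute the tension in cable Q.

T_Q ≈ 518 N

Angles from the horizontal: cable P is 90° − 55° = 35°, cable Q is 90° − 27° = 63°.
Weight W = 63.8 × 9.81 = 625.9 N acts straight down.
Horizontal: T_P cos 35° = T_Q cos 63°  →  T_P = 0.5542 T_Q.
Vertical: T_P sin 35° + T_Q sin 63° = 625.9.
Substituting the horizontal relation into the vertical equation gives 1.209 T_Q = 625.9, so T_Q = 517.7 N.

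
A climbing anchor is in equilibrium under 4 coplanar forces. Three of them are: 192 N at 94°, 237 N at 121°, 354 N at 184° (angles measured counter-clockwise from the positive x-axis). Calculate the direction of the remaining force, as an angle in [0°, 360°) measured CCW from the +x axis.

Sum the known components: ΣF_x = -488.6 N, ΣF_y = 370 N.
For equilibrium the remaining force must supply (−ΣF_x, −ΣF_y) = (488.6, -370) N.
Magnitude = √((488.6)² + (-370)²) = 612.9 N; direction = atan2(-370, 488.6) = 322.9°.

θ ≈ 323°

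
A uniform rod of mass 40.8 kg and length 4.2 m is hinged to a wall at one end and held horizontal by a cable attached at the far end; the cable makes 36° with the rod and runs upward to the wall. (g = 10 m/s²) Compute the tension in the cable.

Take torques about the hinge: T sin 36° · 4.2 = 40.8×10×2.1 = 856.8 N·m.
So T = 856.8 / (0.5878 × 4.2) = 347.07 N.

T ≈ 347 N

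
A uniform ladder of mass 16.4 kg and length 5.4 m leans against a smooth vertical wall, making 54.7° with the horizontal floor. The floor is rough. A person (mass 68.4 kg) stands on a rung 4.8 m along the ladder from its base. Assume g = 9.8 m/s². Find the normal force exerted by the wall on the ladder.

N_wall ≈ 479 N

Torques about the foot: N_wall · 5.4 sin 54.7° = 16.4×9.8×2.7 cos 54.7° + 68.4×9.8×4.8 cos 54.7° → N_wall = 478.78 N.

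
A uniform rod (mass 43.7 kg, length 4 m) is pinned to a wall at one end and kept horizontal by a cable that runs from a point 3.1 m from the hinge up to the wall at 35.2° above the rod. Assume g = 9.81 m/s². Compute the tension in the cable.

Take torques about the hinge: T sin 35.2° · 3.1 = 43.7×9.81×2 = 857.39 N·m.
So T = 857.39 / (0.5764 × 3.1) = 479.81 N.

T ≈ 480 N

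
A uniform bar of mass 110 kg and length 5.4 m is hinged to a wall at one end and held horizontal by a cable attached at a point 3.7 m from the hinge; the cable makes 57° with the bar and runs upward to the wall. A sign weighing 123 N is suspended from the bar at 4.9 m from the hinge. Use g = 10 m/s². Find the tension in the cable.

Take torques about the hinge: T sin 57° · 3.7 = 110×10×2.7 + 123×4.9 = 3572.7 N·m.
So T = 3572.7 / (0.8387 × 3.7) = 1151.3 N.

T ≈ 1150 N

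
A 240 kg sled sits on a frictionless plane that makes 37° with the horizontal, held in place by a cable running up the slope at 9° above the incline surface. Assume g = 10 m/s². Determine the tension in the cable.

T ≈ 1460 N

Take axes along and perpendicular to the incline. Weight components: W sin 37° = 1444 N down-slope, W cos 37° = 1917 N into the surface.
Along incline: T cos 9° = W sin 37° → T = 1462 N.
Perpendicular: N = W cos 37° − T sin 9° = 1688 N.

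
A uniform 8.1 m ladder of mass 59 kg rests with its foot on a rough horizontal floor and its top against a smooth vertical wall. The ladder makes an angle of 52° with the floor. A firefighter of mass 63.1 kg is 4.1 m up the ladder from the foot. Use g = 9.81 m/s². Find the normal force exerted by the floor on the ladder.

ΣF_y = 0: N_floor = 59×9.81 + 63.1×9.81 = 1197.8 N.

N_floor ≈ 1200 N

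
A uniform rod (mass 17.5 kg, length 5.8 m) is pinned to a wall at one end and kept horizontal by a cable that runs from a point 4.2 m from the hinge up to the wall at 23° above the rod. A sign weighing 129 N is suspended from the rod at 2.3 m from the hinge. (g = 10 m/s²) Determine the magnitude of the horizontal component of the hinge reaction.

H_x ≈ 451 N

Take torques about the hinge: T sin 23° · 4.2 = 17.5×10×2.9 + 129×2.3 = 804.2 N·m.
So T = 804.2 / (0.3907 × 4.2) = 490.05 N.
ΣF_x = 0: H_x = T cos 23° = 451.09 N.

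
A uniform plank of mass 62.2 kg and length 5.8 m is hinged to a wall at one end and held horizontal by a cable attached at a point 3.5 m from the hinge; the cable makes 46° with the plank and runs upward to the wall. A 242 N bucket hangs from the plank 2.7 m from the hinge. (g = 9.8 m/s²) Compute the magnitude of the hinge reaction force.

Take torques about the hinge: T sin 46° · 3.5 = 62.2×9.8×2.9 + 242×2.7 = 2421.1 N·m.
So T = 2421.1 / (0.7193 × 3.5) = 961.65 N.
ΣF_x = 0: H_x = T cos 46° = 668.01 N.
ΣF_y = 0: H_y = (62.2×9.8 + 242) − T sin 46° = 851.56 − 691.75 = 159.81 N.
|H| = √(H_x² + H_y²) = √((668.01)² + (159.81)²) = 686.86 N.

|H| ≈ 687 N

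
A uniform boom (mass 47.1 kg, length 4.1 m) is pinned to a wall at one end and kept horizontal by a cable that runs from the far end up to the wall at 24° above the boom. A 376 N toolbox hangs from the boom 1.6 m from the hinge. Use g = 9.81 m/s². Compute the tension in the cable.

Take torques about the hinge: T sin 24° · 4.1 = 47.1×9.81×2.05 + 376×1.6 = 1548.8 N·m.
So T = 1548.8 / (0.4067 × 4.1) = 928.75 N.

T ≈ 929 N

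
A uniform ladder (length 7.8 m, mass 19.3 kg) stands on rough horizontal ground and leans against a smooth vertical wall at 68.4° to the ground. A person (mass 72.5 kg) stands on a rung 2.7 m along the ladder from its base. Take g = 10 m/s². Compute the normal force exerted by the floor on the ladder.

ΣF_y = 0: N_floor = 19.3×10 + 72.5×10 = 918 N.

N_floor ≈ 918 N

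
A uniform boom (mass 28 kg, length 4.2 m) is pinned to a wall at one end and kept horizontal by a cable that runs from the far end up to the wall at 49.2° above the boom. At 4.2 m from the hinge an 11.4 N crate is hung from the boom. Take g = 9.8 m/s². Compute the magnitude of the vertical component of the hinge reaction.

Take torques about the hinge: T sin 49.2° · 4.2 = 28×9.8×2.1 + 11.4×4.2 = 624.12 N·m.
So T = 624.12 / (0.7570 × 4.2) = 196.3 N.
ΣF_y = 0: H_y = (28×9.8 + 11.4) − T sin 49.2° = 285.8 − 148.6 = 137.2 N.

|H_y| ≈ 137 N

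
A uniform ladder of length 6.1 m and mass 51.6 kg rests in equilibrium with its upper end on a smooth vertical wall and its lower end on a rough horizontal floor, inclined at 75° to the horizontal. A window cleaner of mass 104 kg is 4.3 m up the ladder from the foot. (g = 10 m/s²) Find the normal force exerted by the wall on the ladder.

Torques about the foot: N_wall · 6.1 sin 75° = 51.6×10×3.05 cos 75° + 104×10×4.3 cos 75° → N_wall = 265.57 N.

N_wall ≈ 266 N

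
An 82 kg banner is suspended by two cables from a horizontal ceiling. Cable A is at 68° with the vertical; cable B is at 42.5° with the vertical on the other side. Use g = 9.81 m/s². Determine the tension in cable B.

T_B ≈ 796 N

Angles from the horizontal: cable A is 90° − 68° = 22°, cable B is 90° − 42.5° = 47.5°.
Weight W = 82 × 9.81 = 804.4 N acts straight down.
Horizontal: T_A cos 22° = T_B cos 47.5°  →  T_A = 0.7286 T_B.
Vertical: T_A sin 22° + T_B sin 47.5° = 804.4.
Substituting the horizontal relation into the vertical equation gives 1.01 T_B = 804.4, so T_B = 796.3 N.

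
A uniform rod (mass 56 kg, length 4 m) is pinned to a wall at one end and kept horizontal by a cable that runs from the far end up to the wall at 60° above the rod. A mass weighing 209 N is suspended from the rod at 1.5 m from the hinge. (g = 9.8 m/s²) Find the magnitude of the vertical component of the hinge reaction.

Take torques about the hinge: T sin 60° · 4 = 56×9.8×2 + 209×1.5 = 1411.1 N·m.
So T = 1411.1 / (0.8660 × 4) = 407.35 N.
ΣF_y = 0: H_y = (56×9.8 + 209) − T sin 60° = 757.8 − 352.78 = 405.03 N.

|H_y| ≈ 405 N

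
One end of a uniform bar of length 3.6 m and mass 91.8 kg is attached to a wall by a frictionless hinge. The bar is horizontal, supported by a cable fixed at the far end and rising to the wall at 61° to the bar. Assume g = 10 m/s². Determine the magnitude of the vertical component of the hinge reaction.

|H_y| ≈ 459 N

Take torques about the hinge: T sin 61° · 3.6 = 91.8×10×1.8 = 1652.4 N·m.
So T = 1652.4 / (0.8746 × 3.6) = 524.8 N.
ΣF_y = 0: H_y = (91.8×10) − T sin 61° = 918 − 459 = 459 N.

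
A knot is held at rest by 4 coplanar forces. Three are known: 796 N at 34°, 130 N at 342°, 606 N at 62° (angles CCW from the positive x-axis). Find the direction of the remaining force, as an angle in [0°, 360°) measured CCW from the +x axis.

θ ≈ 221°

Sum the known components: ΣF_x = 1068 N, ΣF_y = 940 N.
For equilibrium the remaining force must supply (−ΣF_x, −ΣF_y) = (-1068, -940) N.
Magnitude = √((-1068)² + (-940)²) = 1423 N; direction = atan2(-940, -1068) = 221.4°.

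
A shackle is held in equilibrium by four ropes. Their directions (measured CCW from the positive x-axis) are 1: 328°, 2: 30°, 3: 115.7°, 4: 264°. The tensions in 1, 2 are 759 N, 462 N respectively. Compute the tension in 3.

T_3 ≈ 2010 N

Resolve: ΣF_x = 759 cos 328° + 462 cos 30° + T_3 cos 115.7° + T_4 cos 264° = 0.
        ΣF_y = 759 sin 328° + 462 sin 30° + T_3 sin 115.7° + T_4 sin 264° = 0.
The known terms sum to (1044, -171.2) N, so -0.4337 T_3 − 0.1045 T_4 = -1044 and 0.9011 T_3 − 0.9945 T_4 = 171.2.
Solving simultaneously: T_3 = 2010 N, T_4 = 1649 N.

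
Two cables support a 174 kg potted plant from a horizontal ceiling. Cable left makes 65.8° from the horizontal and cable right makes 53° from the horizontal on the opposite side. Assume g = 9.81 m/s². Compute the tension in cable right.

T_right ≈ 798 N

Weight W = 174 × 9.81 = 1707 N acts straight down.
Horizontal: T_left cos 65.8° = T_right cos 53°  →  T_left = 1.468 T_right.
Vertical: T_left sin 65.8° + T_right sin 53° = 1707.
Substituting the horizontal relation into the vertical equation gives 2.138 T_right = 1707, so T_right = 798.5 N.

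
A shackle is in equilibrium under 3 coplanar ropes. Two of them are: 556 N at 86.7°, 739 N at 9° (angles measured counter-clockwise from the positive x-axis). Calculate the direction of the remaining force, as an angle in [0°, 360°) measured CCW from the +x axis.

Sum the known components: ΣF_x = 761.9 N, ΣF_y = 670.7 N.
For equilibrium the remaining force must supply (−ΣF_x, −ΣF_y) = (-761.9, -670.7) N.
Magnitude = √((-761.9)² + (-670.7)²) = 1015 N; direction = atan2(-670.7, -761.9) = 221.4°.

θ ≈ 221°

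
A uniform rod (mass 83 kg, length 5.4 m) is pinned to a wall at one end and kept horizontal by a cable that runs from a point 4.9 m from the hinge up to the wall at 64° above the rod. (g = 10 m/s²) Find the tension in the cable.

T ≈ 509 N

Take torques about the hinge: T sin 64° · 4.9 = 83×10×2.7 = 2241 N·m.
So T = 2241 / (0.8988 × 4.9) = 508.85 N.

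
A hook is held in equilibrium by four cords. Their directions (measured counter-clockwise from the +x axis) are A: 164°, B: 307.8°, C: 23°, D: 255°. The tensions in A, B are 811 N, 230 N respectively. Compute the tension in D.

T_D ≈ 365 N

Resolve: ΣF_x = 811 cos 164° + 230 cos 307.8° + T_C cos 23° + T_D cos 255° = 0.
        ΣF_y = 811 sin 164° + 230 sin 307.8° + T_C sin 23° + T_D sin 255° = 0.
The known terms sum to (-638.6, 41.81) N, so 0.9205 T_C − 0.2588 T_D = 638.6 and 0.3907 T_C − 0.9659 T_D = -41.81.
Solving simultaneously: T_C = 796.5 N, T_D = 365.5 N.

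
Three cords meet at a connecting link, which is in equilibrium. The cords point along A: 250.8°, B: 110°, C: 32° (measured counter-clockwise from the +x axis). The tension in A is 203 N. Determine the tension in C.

Resolve: ΣF_x = 203 cos 250.8° + T_B cos 110° + T_C cos 32° = 0.
        ΣF_y = 203 sin 250.8° + T_B sin 110° + T_C sin 32° = 0.
The known terms sum to (-66.76, -191.7) N, so -0.3420 T_B + 0.8480 T_C = 66.76 and 0.9397 T_B + 0.5299 T_C = 191.7.
Solving simultaneously: T_B = 130 N, T_C = 131.2 N.

T_C ≈ 131 N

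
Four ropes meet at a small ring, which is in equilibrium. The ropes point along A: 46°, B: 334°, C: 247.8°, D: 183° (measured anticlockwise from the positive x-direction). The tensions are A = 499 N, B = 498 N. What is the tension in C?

T_C ≈ 109 N

Resolve: ΣF_x = 499 cos 46° + 498 cos 334° + T_C cos 247.8° + T_D cos 183° = 0.
        ΣF_y = 499 sin 46° + 498 sin 334° + T_C sin 247.8° + T_D sin 183° = 0.
The known terms sum to (794.2, 140.6) N, so -0.3778 T_C − 0.9986 T_D = -794.2 and -0.9259 T_C − 0.0523 T_D = -140.6.
Solving simultaneously: T_C = 109.3 N, T_D = 754 N.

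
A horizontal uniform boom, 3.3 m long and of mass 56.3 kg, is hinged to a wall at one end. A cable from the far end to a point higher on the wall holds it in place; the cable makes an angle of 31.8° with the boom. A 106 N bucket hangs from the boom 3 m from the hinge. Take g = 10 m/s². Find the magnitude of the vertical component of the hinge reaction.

|H_y| ≈ 291 N

Take torques about the hinge: T sin 31.8° · 3.3 = 56.3×10×1.65 + 106×3 = 1246.9 N·m.
So T = 1246.9 / (0.5270 × 3.3) = 717.07 N.
ΣF_y = 0: H_y = (56.3×10 + 106) − T sin 31.8° = 669 − 377.86 = 291.14 N.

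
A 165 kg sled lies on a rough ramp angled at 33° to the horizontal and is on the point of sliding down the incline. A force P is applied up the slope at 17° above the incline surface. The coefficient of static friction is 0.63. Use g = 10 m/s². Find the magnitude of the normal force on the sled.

On the verge of sliding down the incline, friction equals μN and acts up the slope.
Perpendicular: N + P sin 17° = W cos 33° = 1384 N.
Along incline: P cos 17° + μN = W sin 33° with W sin 33° = 898.7 N.
Solving the pair for P and N: P = 34.78 N, N = 1374 N (and f = μN = 865.4 N).

N ≈ 1370 N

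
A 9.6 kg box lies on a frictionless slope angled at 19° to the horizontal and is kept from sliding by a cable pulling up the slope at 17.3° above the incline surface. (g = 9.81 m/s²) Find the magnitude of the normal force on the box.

N ≈ 79.5 N

Take axes along and perpendicular to the incline. Weight components: W sin 19° = 30.66 N down-slope, W cos 19° = 89.05 N into the surface.
Along incline: T cos 17.3° = W sin 19° → T = 32.11 N.
Perpendicular: N = W cos 19° − T sin 17.3° = 79.5 N.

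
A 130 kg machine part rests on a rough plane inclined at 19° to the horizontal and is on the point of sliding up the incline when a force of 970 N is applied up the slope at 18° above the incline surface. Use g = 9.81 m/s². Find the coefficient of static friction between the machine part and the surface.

On the verge of sliding up the incline, friction is at its maximum μN and acts down the slope.
Perpendicular to incline: N = W cos 19° − P sin 18° = 1206 − 299.7 = 906.1 N.
Along incline: P cos 18° − μN = W sin 19° → μ = −(W sin 19° − P cos 18°) / N = 0.5599.

μ ≈ 0.560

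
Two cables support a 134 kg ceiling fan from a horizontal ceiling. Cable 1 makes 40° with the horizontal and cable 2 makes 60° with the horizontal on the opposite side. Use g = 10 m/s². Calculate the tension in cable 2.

T_2 ≈ 1040 N

Weight W = 134 × 10 = 1340 N acts straight down.
Horizontal: T_1 cos 40° = T_2 cos 60°  →  T_1 = 0.6527 T_2.
Vertical: T_1 sin 40° + T_2 sin 60° = 1340.
Substituting the horizontal relation into the vertical equation gives 1.286 T_2 = 1340, so T_2 = 1042 N.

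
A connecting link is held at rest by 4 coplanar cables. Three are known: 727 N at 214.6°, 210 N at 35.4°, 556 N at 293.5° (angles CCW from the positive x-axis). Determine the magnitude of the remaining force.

F ≈ 827 N

Sum the known components: ΣF_x = -205.5 N, ΣF_y = -801.1 N.
For equilibrium the remaining force must supply (−ΣF_x, −ΣF_y) = (205.5, 801.1) N.
Magnitude = √((205.5)² + (801.1)²) = 827 N; direction = atan2(801.1, 205.5) = 75.6°.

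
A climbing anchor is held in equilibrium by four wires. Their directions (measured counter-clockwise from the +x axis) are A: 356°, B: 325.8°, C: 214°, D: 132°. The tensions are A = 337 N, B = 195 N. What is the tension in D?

T_D ≈ 392 N

Resolve: ΣF_x = 337 cos 356° + 195 cos 325.8° + T_C cos 214° + T_D cos 132° = 0.
        ΣF_y = 337 sin 356° + 195 sin 325.8° + T_C sin 214° + T_D sin 132° = 0.
The known terms sum to (497.5, -133.1) N, so -0.8290 T_C − 0.6691 T_D = -497.5 and -0.5592 T_C + 0.7431 T_D = 133.1.
Solving simultaneously: T_C = 283.4 N, T_D = 392.4 N.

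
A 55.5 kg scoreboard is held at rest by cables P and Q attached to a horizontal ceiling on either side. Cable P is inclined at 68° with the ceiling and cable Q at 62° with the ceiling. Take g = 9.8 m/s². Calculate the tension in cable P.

T_P ≈ 333 N

Weight W = 55.5 × 9.8 = 543.9 N acts straight down.
Horizontal: T_P cos 68° = T_Q cos 62°  →  T_Q = 0.7979 T_P.
Vertical: T_P sin 68° + T_Q sin 62° = 543.9.
Substituting the horizontal relation into the vertical equation gives 1.632 T_P = 543.9, so T_P = 333.3 N.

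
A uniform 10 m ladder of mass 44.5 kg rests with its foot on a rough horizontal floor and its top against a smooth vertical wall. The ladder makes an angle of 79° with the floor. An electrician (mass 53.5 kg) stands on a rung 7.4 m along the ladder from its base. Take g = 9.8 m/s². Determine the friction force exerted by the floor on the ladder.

Torques about the foot: N_wall · 10 sin 79° = 44.5×9.8×5 cos 79° + 53.5×9.8×7.4 cos 79° → N_wall = 117.8 N.
ΣF_x = 0: f_floor = N_wall = 117.8 N.

f ≈ 118 N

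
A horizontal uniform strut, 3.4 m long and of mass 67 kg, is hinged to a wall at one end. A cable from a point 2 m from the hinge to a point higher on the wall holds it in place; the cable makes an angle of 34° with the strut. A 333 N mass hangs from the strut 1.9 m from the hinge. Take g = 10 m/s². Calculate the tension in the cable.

Take torques about the hinge: T sin 34° · 2 = 67×10×1.7 + 333×1.9 = 1771.7 N·m.
So T = 1771.7 / (0.5592 × 2) = 1584.2 N.

T ≈ 1580 N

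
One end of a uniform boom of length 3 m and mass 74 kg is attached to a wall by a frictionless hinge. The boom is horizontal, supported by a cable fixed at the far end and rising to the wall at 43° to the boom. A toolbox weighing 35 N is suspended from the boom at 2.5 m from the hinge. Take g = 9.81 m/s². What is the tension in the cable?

Take torques about the hinge: T sin 43° · 3 = 74×9.81×1.5 + 35×2.5 = 1176.4 N·m.
So T = 1176.4 / (0.6820 × 3) = 574.98 N.

T ≈ 575 N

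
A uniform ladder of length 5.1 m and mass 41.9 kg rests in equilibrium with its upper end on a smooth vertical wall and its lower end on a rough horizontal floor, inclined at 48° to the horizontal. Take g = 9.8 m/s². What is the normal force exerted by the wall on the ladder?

N_wall ≈ 185 N

Torques about the foot: N_wall · 5.1 sin 48° = 41.9×9.8×2.55 cos 48° → N_wall = 184.86 N.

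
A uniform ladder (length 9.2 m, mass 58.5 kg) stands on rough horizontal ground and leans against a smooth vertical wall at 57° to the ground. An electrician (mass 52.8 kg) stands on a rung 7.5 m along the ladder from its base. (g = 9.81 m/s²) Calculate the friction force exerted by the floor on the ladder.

Torques about the foot: N_wall · 9.2 sin 57° = 58.5×9.81×4.6 cos 57° + 52.8×9.81×7.5 cos 57° → N_wall = 460.56 N.
ΣF_x = 0: f_floor = N_wall = 460.56 N.

f ≈ 461 N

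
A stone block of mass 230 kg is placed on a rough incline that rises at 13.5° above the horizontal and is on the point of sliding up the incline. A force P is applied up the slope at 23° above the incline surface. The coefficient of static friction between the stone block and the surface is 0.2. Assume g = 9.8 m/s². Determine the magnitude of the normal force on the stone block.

N ≈ 1810 N

On the verge of sliding up the incline, friction equals μN and acts down the slope.
Perpendicular: N + P sin 23° = W cos 13.5° = 2192 N.
Along incline: P cos 23° = W sin 13.5° + μN  with W sin 13.5° = 526.2 N.
Solving the pair for P and N: P = 965.8 N, N = 1814 N (and f = μN = 362.9 N).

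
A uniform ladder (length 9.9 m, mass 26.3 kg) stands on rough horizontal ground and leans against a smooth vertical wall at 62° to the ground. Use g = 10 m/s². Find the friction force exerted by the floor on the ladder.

Torques about the foot: N_wall · 9.9 sin 62° = 26.3×10×4.95 cos 62° → N_wall = 69.92 N.
ΣF_x = 0: f_floor = N_wall = 69.92 N.

f ≈ 69.9 N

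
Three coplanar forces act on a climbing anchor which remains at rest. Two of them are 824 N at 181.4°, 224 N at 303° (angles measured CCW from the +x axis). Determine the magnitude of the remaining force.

Sum the known components: ΣF_x = -701.8 N, ΣF_y = -208 N.
For equilibrium the remaining force must supply (−ΣF_x, −ΣF_y) = (701.8, 208) N.
Magnitude = √((701.8)² + (208)²) = 731.9 N; direction = atan2(208, 701.8) = 16.5°.

F ≈ 732 N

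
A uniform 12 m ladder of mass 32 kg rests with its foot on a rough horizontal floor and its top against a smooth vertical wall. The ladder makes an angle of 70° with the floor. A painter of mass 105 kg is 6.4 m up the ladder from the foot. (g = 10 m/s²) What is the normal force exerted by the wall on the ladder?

Torques about the foot: N_wall · 12 sin 70° = 32×10×6 cos 70° + 105×10×6.4 cos 70° → N_wall = 262.06 N.

N_wall ≈ 262 N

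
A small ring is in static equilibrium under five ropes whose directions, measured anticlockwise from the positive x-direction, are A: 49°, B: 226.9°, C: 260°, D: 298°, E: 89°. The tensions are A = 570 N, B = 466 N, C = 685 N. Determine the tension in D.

T_D ≈ 110 N

Resolve: ΣF_x = 570 cos 49° + 466 cos 226.9° + 685 cos 260° + T_D cos 298° + T_E cos 89° = 0.
        ΣF_y = 570 sin 49° + 466 sin 226.9° + 685 sin 260° + T_D sin 298° + T_E sin 89° = 0.
The known terms sum to (-63.4, -584.7) N, so 0.4695 T_D + 0.0175 T_E = 63.4 and -0.8829 T_D + 0.9998 T_E = 584.7.
Solving simultaneously: T_D = 109.7 N, T_E = 681.6 N.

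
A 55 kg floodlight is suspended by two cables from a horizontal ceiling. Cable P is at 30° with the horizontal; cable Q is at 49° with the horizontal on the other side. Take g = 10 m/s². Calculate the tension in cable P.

Weight W = 55 × 10 = 550 N acts straight down.
Horizontal: T_P cos 30° = T_Q cos 49°  →  T_Q = 1.32 T_P.
Vertical: T_P sin 30° + T_Q sin 49° = 550.
Substituting the horizontal relation into the vertical equation gives 1.496 T_P = 550, so T_P = 367.6 N.

T_P ≈ 368 N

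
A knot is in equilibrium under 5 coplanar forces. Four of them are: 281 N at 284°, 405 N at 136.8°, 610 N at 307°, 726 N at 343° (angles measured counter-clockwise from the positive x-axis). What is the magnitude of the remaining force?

Sum the known components: ΣF_x = 834.1 N, ΣF_y = -694.8 N.
For equilibrium the remaining force must supply (−ΣF_x, −ΣF_y) = (-834.1, 694.8) N.
Magnitude = √((-834.1)² + (694.8)²) = 1086 N; direction = atan2(694.8, -834.1) = 140.2°.

F ≈ 1090 N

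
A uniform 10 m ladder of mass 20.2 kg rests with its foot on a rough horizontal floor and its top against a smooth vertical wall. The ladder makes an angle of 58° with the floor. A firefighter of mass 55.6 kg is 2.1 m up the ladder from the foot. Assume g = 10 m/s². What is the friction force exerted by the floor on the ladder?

Torques about the foot: N_wall · 10 sin 58° = 20.2×10×5 cos 58° + 55.6×10×2.1 cos 58° → N_wall = 136.07 N.
ΣF_x = 0: f_floor = N_wall = 136.07 N.

f ≈ 136 N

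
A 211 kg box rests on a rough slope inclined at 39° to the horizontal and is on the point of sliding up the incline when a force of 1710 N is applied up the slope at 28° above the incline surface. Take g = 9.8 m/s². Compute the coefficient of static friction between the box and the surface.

μ ≈ 0.259

On the verge of sliding up the incline, friction is at its maximum μN and acts down the slope.
Perpendicular to incline: N = W cos 39° − P sin 28° = 1607 − 802.8 = 804.2 N.
Along incline: P cos 28° − μN = W sin 39° → μ = −(W sin 39° − P cos 28°) / N = 0.2593.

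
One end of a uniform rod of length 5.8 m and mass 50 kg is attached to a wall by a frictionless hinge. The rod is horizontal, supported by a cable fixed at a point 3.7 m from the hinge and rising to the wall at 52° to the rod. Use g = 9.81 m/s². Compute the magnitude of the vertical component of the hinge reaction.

|H_y| ≈ 106 N

Take torques about the hinge: T sin 52° · 3.7 = 50×9.81×2.9 = 1422.5 N·m.
So T = 1422.5 / (0.7880 × 3.7) = 487.87 N.
ΣF_y = 0: H_y = (50×9.81) − T sin 52° = 490.5 − 384.45 = 106.05 N.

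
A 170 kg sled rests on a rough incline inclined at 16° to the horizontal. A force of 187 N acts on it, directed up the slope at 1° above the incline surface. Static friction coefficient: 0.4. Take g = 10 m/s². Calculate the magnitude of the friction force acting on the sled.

Axes along / perpendicular to the incline. W sin 16° = 468.6 N down-slope; W cos 16° = 1634 N into the surface.
Perpendicular: N = W cos 16° − P sin 1° = 1634 − 3.264 = 1631 N.
Along incline: P cos 1° + f = W sin 16° (friction acts up-slope) → f = 468.6 − 187 = 281.6 N.
|f| = 281.6 N ≤ μN = 652.4 N, so the sled is indeed static.

f ≈ 282 N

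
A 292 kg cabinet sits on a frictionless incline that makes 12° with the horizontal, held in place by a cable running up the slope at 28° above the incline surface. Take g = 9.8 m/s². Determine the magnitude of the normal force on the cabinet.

Take axes along and perpendicular to the incline. Weight components: W sin 12° = 595 N down-slope, W cos 12° = 2799 N into the surface.
Along incline: T cos 28° = W sin 12° → T = 673.8 N.
Perpendicular: N = W cos 12° − T sin 28° = 2483 N.

N ≈ 2480 N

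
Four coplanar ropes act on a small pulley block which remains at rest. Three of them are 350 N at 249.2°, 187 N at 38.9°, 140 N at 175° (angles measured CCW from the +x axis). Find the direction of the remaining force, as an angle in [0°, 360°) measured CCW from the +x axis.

θ ≈ 59.1°

Sum the known components: ΣF_x = -118.2 N, ΣF_y = -197.6 N.
For equilibrium the remaining force must supply (−ΣF_x, −ΣF_y) = (118.2, 197.6) N.
Magnitude = √((118.2)² + (197.6)²) = 230.2 N; direction = atan2(197.6, 118.2) = 59.1°.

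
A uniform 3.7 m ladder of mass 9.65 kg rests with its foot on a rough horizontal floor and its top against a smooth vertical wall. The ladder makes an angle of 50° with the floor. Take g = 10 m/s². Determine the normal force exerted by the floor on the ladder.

ΣF_y = 0: N_floor = 9.65×10 = 96.5 N.

N_floor ≈ 96.5 N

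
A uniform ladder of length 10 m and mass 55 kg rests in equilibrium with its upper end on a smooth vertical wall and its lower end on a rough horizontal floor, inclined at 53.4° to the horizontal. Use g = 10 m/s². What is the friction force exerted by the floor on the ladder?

f ≈ 204 N

Torques about the foot: N_wall · 10 sin 53.4° = 55×10×5 cos 53.4° → N_wall = 204.23 N.
ΣF_x = 0: f_floor = N_wall = 204.23 N.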